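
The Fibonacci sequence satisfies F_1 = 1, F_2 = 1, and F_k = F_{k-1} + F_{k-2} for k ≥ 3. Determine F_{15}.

Iterating the recurrence up to F_{10} = 55 and F_{9} = 34:
F_{11} = F_{10} + F_{9} = 55 + 34 = 89
F_{12} = F_{11} + F_{10} = 89 + 55 = 144
F_{13} = F_{12} + F_{11} = 144 + 89 = 233
F_{14} = F_{13} + F_{12} = 233 + 144 = 377
F_{15} = F_{14} + F_{13} = 377 + 233 = 610

610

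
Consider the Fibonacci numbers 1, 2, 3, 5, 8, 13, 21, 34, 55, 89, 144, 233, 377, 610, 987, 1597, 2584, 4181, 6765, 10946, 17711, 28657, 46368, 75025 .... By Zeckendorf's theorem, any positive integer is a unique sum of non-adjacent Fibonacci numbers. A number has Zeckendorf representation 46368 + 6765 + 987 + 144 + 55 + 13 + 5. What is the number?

46368 + 6765 + 987 + 144 + 55 + 13 + 5 = 54337.

54337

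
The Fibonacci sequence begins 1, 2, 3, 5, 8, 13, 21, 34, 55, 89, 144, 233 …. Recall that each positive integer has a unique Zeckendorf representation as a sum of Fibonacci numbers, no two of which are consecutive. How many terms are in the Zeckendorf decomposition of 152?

2

Greedily peel off the largest Fibonacci term at each step:
152: greatest Fibonacci not exceeding it is 144, leaving 8
8: greatest Fibonacci not exceeding it is 8, leaving 0
152 = 144 + 8, which has 2 terms.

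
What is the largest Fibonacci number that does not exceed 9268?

6765

6765 ≤ 9268 < 10946, so the largest Fibonacci number not exceeding 9268 is 6765.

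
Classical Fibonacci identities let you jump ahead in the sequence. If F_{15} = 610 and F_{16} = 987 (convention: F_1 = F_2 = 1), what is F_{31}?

1346269

By F_{2k+1} = F_k² + F_{k+1}²: F_{31} = 610² + 987² = 372100 + 974169 = 1346269.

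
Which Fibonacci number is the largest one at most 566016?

514229 ≤ 566016 < 832040, so the largest Fibonacci number not exceeding 566016 is 514229.

514229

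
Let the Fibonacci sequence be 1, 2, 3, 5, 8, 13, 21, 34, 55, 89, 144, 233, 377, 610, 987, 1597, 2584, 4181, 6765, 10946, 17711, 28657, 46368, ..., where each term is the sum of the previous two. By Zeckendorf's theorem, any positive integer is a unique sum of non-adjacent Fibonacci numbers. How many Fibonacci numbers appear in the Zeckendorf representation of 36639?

8

Greedily peel off the largest Fibonacci term at each step:
36639: greatest Fibonacci not exceeding it is 28657, leaving 7982
7982: greatest Fibonacci not exceeding it is 6765, leaving 1217
1217: greatest Fibonacci not exceeding it is 987, leaving 230
230: greatest Fibonacci not exceeding it is 144, leaving 86
86: greatest Fibonacci not exceeding it is 55, leaving 31
31: greatest Fibonacci not exceeding it is 21, leaving 10
10: greatest Fibonacci not exceeding it is 8, leaving 2
2: greatest Fibonacci not exceeding it is 2, leaving 0
36639 = 28657 + 6765 + 987 + 144 + 55 + 21 + 8 + 2, which has 8 terms.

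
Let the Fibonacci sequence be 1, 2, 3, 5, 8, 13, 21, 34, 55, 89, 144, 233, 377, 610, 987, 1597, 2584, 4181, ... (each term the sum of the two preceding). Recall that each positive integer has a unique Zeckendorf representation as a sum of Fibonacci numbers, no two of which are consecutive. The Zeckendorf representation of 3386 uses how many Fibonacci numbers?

3386: greatest Fibonacci not exceeding it is 2584, leaving 802
802: greatest Fibonacci not exceeding it is 610, leaving 192
192: greatest Fibonacci not exceeding it is 144, leaving 48
48: greatest Fibonacci not exceeding it is 34, leaving 14
14: greatest Fibonacci not exceeding it is 13, leaving 1
1: greatest Fibonacci not exceeding it is 1, leaving 0
3386 = 2584 + 610 + 144 + 34 + 13 + 1, which has 6 terms.

6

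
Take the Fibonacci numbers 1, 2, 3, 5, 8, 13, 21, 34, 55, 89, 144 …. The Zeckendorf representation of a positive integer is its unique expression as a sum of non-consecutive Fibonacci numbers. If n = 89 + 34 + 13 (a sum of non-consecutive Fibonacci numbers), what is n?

136

89 + 34 + 13 = 136.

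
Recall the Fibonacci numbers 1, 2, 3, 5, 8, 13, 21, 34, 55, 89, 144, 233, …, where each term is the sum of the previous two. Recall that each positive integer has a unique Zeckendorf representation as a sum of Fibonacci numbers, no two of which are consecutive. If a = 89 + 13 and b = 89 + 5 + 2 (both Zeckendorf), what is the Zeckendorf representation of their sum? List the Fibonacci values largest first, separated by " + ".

The two numbers are 102 and 96, so their sum is 198.
subtract 144 from 198: 54 remains
subtract 34 from 54: 20 remains
subtract 13 from 20: 7 remains
subtract 5 from 7: 2 remains
subtract 2 from 2: 0 remains

144 + 34 + 13 + 5 + 2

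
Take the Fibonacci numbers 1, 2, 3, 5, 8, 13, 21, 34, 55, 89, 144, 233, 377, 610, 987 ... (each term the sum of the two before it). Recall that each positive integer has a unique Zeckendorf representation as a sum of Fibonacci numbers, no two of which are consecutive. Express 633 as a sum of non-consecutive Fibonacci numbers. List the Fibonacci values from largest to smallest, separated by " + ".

610 + 21 + 2

subtract 610 from 633: 23 remains
subtract 21 from 23: 2 remains
subtract 2 from 2: 0 remains
So 633 = 610 + 21 + 2, with no two terms consecutive in the sequence.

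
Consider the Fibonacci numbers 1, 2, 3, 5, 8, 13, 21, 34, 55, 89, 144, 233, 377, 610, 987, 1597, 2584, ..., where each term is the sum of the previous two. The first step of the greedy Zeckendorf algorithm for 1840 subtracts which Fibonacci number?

1597 ≤ 1840 < 2584, so the largest Fibonacci number not exceeding 1840 is 1597.

1597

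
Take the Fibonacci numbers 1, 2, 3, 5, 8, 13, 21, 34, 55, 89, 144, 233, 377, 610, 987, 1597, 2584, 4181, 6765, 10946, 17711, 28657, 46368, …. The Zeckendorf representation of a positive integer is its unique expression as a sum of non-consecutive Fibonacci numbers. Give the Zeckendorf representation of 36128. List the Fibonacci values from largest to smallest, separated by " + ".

28657 + 6765 + 610 + 89 + 5 + 2

36128: greatest Fibonacci not exceeding it is 28657, leaving 7471
7471: greatest Fibonacci not exceeding it is 6765, leaving 706
706: greatest Fibonacci not exceeding it is 610, leaving 96
96: greatest Fibonacci not exceeding it is 89, leaving 7
7: greatest Fibonacci not exceeding it is 5, leaving 2
2: greatest Fibonacci not exceeding it is 2, leaving 0
So 36128 = 28657 + 6765 + 610 + 89 + 5 + 2, with no two terms consecutive in the sequence.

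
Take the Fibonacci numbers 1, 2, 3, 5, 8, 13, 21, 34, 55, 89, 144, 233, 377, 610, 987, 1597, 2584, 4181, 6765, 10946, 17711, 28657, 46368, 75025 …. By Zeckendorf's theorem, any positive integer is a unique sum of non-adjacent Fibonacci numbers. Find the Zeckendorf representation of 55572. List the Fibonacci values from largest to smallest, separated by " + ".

46368 ≤ 55572 < 75025, so take 46368; remainder 9204
6765 ≤ 9204 < 10946, so take 6765; remainder 2439
1597 ≤ 2439 < 2584, so take 1597; remainder 842
610 ≤ 842 < 987, so take 610; remainder 232
144 ≤ 232 < 233, so take 144; remainder 88
55 ≤ 88 < 89, so take 55; remainder 33
21 ≤ 33 < 34, so take 21; remainder 12
8 ≤ 12 < 13, so take 8; remainder 4
3 ≤ 4 < 5, so take 3; remainder 1
1 ≤ 1 < 2, so take 1; remainder 0
So 55572 = 46368 + 6765 + 1597 + 610 + 144 + 55 + 21 + 8 + 3 + 1, with no two terms consecutive in the sequence.

46368 + 6765 + 1597 + 610 + 144 + 55 + 21 + 8 + 3 + 1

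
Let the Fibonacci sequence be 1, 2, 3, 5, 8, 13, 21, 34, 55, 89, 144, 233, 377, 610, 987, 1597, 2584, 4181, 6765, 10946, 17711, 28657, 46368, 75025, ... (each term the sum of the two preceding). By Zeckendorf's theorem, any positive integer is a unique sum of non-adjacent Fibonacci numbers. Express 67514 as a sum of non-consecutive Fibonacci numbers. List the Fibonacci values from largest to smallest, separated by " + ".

46368 + 17711 + 2584 + 610 + 233 + 8

Repeatedly subtract the largest Fibonacci number that fits:
take 46368 (≤ 67514); 67514 − 46368 = 21146
take 17711 (≤ 21146); 21146 − 17711 = 3435
take 2584 (≤ 3435); 3435 − 2584 = 851
take 610 (≤ 851); 851 − 610 = 241
take 233 (≤ 241); 241 − 233 = 8
take 8 (≤ 8); 8 − 8 = 0
So 67514 = 46368 + 17711 + 2584 + 610 + 233 + 8, with no two terms consecutive in the sequence.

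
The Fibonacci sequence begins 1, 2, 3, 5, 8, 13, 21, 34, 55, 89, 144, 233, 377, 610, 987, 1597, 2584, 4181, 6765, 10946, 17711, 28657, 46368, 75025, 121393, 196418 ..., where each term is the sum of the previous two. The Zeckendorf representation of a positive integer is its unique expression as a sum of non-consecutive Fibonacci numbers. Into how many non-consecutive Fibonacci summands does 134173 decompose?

take 121393 (≤ 134173); 134173 − 121393 = 12780
take 10946 (≤ 12780); 12780 − 10946 = 1834
take 1597 (≤ 1834); 1834 − 1597 = 237
take 233 (≤ 237); 237 − 233 = 4
take 3 (≤ 4); 4 − 3 = 1
take 1 (≤ 1); 1 − 1 = 0
134173 = 121393 + 10946 + 1597 + 233 + 3 + 1, which has 6 terms.

6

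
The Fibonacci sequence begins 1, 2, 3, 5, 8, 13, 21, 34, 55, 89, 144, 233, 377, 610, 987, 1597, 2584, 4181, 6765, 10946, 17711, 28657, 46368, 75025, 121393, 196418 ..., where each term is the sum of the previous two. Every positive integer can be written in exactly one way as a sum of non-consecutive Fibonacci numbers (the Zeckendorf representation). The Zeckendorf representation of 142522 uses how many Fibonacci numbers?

Repeatedly subtract the largest Fibonacci number that fits:
largest Fibonacci ≤ 142522 is 121393; 142522 − 121393 = 21129
largest Fibonacci ≤ 21129 is 17711; 21129 − 17711 = 3418
largest Fibonacci ≤ 3418 is 2584; 3418 − 2584 = 834
largest Fibonacci ≤ 834 is 610; 834 − 610 = 224
largest Fibonacci ≤ 224 is 144; 224 − 144 = 80
largest Fibonacci ≤ 80 is 55; 80 − 55 = 25
largest Fibonacci ≤ 25 is 21; 25 − 21 = 4
largest Fibonacci ≤ 4 is 3; 4 − 3 = 1
largest Fibonacci ≤ 1 is 1; 1 − 1 = 0
142522 = 121393 + 17711 + 2584 + 610 + 144 + 55 + 21 + 3 + 1, which has 9 terms.

9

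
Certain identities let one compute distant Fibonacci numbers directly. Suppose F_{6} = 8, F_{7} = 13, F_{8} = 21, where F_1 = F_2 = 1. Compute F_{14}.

377

By the addition formula F_{m+n} = F_m F_{n+1} + F_{m−1} F_n with m=7, n=7: F_{14} = 13·21 + 8·13 = 273 + 104 = 377.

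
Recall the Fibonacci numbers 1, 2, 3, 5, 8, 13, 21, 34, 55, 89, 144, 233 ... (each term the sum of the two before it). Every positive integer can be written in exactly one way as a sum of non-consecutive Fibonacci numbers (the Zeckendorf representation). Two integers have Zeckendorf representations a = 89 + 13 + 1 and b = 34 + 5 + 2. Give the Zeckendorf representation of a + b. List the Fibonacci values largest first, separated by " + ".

144

The two numbers are 103 and 41, so their sum is 144.
144 ≤ 144 < 233, so take 144; remainder 0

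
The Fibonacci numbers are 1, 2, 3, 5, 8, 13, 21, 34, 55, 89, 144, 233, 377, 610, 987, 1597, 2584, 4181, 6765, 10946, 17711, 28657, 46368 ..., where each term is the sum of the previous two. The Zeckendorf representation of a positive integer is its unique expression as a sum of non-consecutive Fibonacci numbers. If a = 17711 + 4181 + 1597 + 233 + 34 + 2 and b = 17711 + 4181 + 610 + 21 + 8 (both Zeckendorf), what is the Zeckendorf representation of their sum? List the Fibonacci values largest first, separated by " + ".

The two numbers are 23758 and 22531, so their sum is 46289.
subtract 28657 from 46289: 17632 remains
subtract 10946 from 17632: 6686 remains
subtract 4181 from 6686: 2505 remains
subtract 1597 from 2505: 908 remains
subtract 610 from 908: 298 remains
subtract 233 from 298: 65 remains
subtract 55 from 65: 10 remains
subtract 8 from 10: 2 remains
subtract 2 from 2: 0 remains

28657 + 10946 + 4181 + 1597 + 610 + 233 + 55 + 8 + 2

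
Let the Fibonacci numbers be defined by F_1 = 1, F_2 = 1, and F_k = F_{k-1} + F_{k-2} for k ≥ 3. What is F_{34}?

Iterating the recurrence up to F_{28} = 317811 and F_{27} = 196418:
F_{29} = F_{28} + F_{27} = 317811 + 196418 = 514229
F_{30} = F_{29} + F_{28} = 514229 + 317811 = 832040
F_{31} = F_{30} + F_{29} = 832040 + 514229 = 1346269
F_{32} = F_{31} + F_{30} = 1346269 + 832040 = 2178309
F_{33} = F_{32} + F_{31} = 2178309 + 1346269 = 3524578
F_{34} = F_{33} + F_{32} = 3524578 + 2178309 = 5702887

5702887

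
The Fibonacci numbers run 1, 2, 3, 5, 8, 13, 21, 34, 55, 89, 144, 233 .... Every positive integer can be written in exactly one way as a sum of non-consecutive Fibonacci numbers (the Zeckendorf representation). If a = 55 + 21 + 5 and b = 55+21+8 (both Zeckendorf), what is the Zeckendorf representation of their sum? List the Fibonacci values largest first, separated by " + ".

144 + 21

The two numbers are 81 and 84, so their sum is 165.
Repeatedly subtract the largest Fibonacci number that fits:
165: greatest Fibonacci not exceeding it is 144, leaving 21
21: greatest Fibonacci not exceeding it is 21, leaving 0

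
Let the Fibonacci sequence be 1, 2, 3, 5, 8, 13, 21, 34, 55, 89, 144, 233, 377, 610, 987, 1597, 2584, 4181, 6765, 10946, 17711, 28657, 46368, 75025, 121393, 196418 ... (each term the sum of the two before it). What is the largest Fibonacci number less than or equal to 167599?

121393

121393 ≤ 167599 < 196418, so the largest Fibonacci number not exceeding 167599 is 121393.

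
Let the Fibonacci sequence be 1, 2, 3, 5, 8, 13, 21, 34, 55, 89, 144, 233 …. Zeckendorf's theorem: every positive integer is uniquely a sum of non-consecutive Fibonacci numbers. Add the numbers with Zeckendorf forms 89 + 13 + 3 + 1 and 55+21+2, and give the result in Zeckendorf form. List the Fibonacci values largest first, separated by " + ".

The two numbers are 106 and 78, so their sum is 184.
take 144 (≤ 184); 184 − 144 = 40
take 34 (≤ 40); 40 − 34 = 6
take 5 (≤ 6); 6 − 5 = 1
take 1 (≤ 1); 1 − 1 = 0

144 + 34 + 5 + 1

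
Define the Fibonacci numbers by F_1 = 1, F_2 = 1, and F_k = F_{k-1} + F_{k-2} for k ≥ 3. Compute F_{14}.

377

Iterating the recurrence up to F_{8} = 21 and F_{7} = 13:
F_{9} = F_{8} + F_{7} = 21 + 13 = 34
F_{10} = F_{9} + F_{8} = 34 + 21 = 55
F_{11} = F_{10} + F_{9} = 55 + 34 = 89
F_{12} = F_{11} + F_{10} = 89 + 55 = 144
F_{13} = F_{12} + F_{11} = 144 + 89 = 233
F_{14} = F_{13} + F_{12} = 233 + 144 = 377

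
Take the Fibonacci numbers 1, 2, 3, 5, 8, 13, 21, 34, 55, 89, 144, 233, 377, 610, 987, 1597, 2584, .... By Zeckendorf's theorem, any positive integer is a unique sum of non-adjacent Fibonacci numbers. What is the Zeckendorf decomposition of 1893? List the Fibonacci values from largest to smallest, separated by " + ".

1597 + 233 + 55 + 8

Repeatedly subtract the largest Fibonacci number that fits:
largest Fibonacci ≤ 1893 is 1597; 1893 − 1597 = 296
largest Fibonacci ≤ 296 is 233; 296 − 233 = 63
largest Fibonacci ≤ 63 is 55; 63 − 55 = 8
largest Fibonacci ≤ 8 is 8; 8 − 8 = 0
So 1893 = 1597 + 233 + 55 + 8, with no two terms consecutive in the sequence.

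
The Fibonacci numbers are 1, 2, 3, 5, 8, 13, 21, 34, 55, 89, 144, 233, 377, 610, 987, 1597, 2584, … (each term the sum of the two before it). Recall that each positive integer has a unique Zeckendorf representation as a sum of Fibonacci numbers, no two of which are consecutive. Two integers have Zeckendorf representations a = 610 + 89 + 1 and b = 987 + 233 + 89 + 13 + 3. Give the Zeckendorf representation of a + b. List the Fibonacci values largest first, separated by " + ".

1597 + 377 + 34 + 13 + 3 + 1

The two numbers are 700 and 1325, so their sum is 2025.
Greedily peel off the largest Fibonacci term at each step:
largest Fibonacci ≤ 2025 is 1597; 2025 − 1597 = 428
largest Fibonacci ≤ 428 is 377; 428 − 377 = 51
largest Fibonacci ≤ 51 is 34; 51 − 34 = 17
largest Fibonacci ≤ 17 is 13; 17 − 13 = 4
largest Fibonacci ≤ 4 is 3; 4 − 3 = 1
largest Fibonacci ≤ 1 is 1; 1 − 1 = 0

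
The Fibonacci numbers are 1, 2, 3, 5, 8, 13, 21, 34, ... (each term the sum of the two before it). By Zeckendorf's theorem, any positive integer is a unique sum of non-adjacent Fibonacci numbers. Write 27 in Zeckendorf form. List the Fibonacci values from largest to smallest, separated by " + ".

21 + 5 + 1

Greedy algorithm:
largest Fibonacci ≤ 27 is 21; 27 − 21 = 6
largest Fibonacci ≤ 6 is 5; 6 − 5 = 1
largest Fibonacci ≤ 1 is 1; 1 − 1 = 0
So 27 = 21 + 5 + 1, with no two terms consecutive in the sequence.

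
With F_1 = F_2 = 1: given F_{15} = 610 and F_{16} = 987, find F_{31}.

By F_{2k+1} = F_k² + F_{k+1}²: F_{31} = 610² + 987² = 372100 + 974169 = 1346269.

1346269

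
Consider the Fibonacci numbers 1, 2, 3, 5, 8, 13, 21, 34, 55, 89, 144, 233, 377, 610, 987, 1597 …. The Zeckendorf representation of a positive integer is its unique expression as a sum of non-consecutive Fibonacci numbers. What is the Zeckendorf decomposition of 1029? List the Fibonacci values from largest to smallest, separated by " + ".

Greedily peel off the largest Fibonacci term at each step:
largest Fibonacci ≤ 1029 is 987; 1029 − 987 = 42
largest Fibonacci ≤ 42 is 34; 42 − 34 = 8
largest Fibonacci ≤ 8 is 8; 8 − 8 = 0
So 1029 = 987 + 34 + 8, with no two terms consecutive in the sequence.

987 + 34 + 8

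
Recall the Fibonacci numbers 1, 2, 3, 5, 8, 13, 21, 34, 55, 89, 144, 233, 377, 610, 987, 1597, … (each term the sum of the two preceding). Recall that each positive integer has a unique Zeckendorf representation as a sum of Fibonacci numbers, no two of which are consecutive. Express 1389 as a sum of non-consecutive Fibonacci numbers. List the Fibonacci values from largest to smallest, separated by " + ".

Greedy algorithm:
987 ≤ 1389 < 1597, so take 987; remainder 402
377 ≤ 402 < 610, so take 377; remainder 25
21 ≤ 25 < 34, so take 21; remainder 4
3 ≤ 4 < 5, so take 3; remainder 1
1 ≤ 1 < 2, so take 1; remainder 0
So 1389 = 987 + 377 + 21 + 3 + 1, with no two terms consecutive in the sequence.

987 + 377 + 21 + 3 + 1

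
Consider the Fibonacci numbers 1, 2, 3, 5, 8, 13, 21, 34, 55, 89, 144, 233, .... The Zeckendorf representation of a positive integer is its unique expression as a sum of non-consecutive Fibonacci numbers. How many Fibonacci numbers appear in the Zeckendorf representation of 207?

3

Repeatedly subtract the largest Fibonacci number that fits:
207 − 144 = 63
63 − 55 = 8
8 − 8 = 0
207 = 144 + 55 + 8, which has 3 terms.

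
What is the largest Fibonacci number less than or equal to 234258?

196418

196418 ≤ 234258 < 317811, so the largest Fibonacci number not exceeding 234258 is 196418.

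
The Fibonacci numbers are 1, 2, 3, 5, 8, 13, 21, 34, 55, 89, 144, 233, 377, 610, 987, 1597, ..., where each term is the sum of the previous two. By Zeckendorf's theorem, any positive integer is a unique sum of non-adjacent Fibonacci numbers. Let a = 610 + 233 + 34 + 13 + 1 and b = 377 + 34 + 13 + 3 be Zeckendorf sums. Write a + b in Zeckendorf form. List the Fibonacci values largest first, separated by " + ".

987 + 233 + 89 + 8 + 1

The two numbers are 891 and 427, so their sum is 1318.
Repeatedly subtract the largest Fibonacci number that fits:
1318 − 987 = 331
331 − 233 = 98
98 − 89 = 9
9 − 8 = 1
1 − 1 = 0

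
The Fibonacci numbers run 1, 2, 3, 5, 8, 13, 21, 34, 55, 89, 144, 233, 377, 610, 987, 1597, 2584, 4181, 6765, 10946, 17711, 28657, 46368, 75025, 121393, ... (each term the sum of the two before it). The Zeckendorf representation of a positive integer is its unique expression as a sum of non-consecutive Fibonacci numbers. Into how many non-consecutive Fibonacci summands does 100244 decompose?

8

100244 − 75025 = 25219
25219 − 17711 = 7508
7508 − 6765 = 743
743 − 610 = 133
133 − 89 = 44
44 − 34 = 10
10 − 8 = 2
2 − 2 = 0
100244 = 75025 + 17711 + 6765 + 610 + 89 + 34 + 8 + 2, which has 8 terms.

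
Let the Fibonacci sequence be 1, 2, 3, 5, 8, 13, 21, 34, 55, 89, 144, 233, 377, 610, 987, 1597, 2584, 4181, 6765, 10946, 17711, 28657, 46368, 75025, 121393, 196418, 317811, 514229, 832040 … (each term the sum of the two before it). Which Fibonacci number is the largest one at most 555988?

514229 ≤ 555988 < 832040, so the largest Fibonacci number not exceeding 555988 is 514229.

514229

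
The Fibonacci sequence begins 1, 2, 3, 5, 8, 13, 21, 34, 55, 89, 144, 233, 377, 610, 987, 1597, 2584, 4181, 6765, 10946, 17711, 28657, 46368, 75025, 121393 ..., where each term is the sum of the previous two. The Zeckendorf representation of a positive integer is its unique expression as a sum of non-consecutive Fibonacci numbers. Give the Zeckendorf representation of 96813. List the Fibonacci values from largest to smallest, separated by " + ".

96813 − 75025 = 21788
21788 − 17711 = 4077
4077 − 2584 = 1493
1493 − 987 = 506
506 − 377 = 129
129 − 89 = 40
40 − 34 = 6
6 − 5 = 1
1 − 1 = 0
So 96813 = 75025 + 17711 + 2584 + 987 + 377 + 89 + 34 + 5 + 1, with no two terms consecutive in the sequence.

75025 + 17711 + 2584 + 987 + 377 + 89 + 34 + 5 + 1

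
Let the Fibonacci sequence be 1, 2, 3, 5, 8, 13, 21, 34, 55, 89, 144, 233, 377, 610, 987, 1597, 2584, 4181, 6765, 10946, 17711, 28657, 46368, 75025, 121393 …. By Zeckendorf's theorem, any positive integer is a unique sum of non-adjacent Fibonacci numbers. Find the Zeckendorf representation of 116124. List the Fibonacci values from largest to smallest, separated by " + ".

subtract 75025 from 116124: 41099 remains
subtract 28657 from 41099: 12442 remains
subtract 10946 from 12442: 1496 remains
subtract 987 from 1496: 509 remains
subtract 377 from 509: 132 remains
subtract 89 from 132: 43 remains
subtract 34 from 43: 9 remains
subtract 8 from 9: 1 remains
subtract 1 from 1: 0 remains
So 116124 = 75025 + 28657 + 10946 + 987 + 377 + 89 + 34 + 8 + 1, with no two terms consecutive in the sequence.

75025 + 28657 + 10946 + 987 + 377 + 89 + 34 + 8 + 1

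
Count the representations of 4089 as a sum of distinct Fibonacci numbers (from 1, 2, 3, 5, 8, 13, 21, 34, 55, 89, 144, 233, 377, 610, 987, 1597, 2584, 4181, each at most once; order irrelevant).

20

Each representation comes from the Zeckendorf form by replacing some F_k with F_{k−1} + F_{k−2} where possible.
4089 = 2584+987+377+89+34+13+5 = 2584+987+377+89+34+13+3+2 = 2584+987+233+144+89+34+13+5 = 2584+987+377+89+34+8+5+3+2 = 2584+987+233+144+89+34+13+3+2 = … (15 more), for 20 in all.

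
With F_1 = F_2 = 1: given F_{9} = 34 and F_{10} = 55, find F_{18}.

2584

By the doubling identity F_{2k} = F_k(2F_{k+1} − F_k): F_{18} = 34·(2·55 − 34) = 34·76 = 2584.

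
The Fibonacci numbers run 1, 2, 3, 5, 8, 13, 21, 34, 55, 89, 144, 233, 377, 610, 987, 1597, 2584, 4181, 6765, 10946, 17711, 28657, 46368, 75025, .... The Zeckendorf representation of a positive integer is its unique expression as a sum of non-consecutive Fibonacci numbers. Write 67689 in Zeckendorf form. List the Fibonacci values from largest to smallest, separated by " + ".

46368 ≤ 67689 < 75025, so take 46368; remainder 21321
17711 ≤ 21321 < 28657, so take 17711; remainder 3610
2584 ≤ 3610 < 4181, so take 2584; remainder 1026
987 ≤ 1026 < 1597, so take 987; remainder 39
34 ≤ 39 < 55, so take 34; remainder 5
5 ≤ 5 < 8, so take 5; remainder 0
So 67689 = 46368 + 17711 + 2584 + 987 + 34 + 5, with no two terms consecutive in the sequence.

46368 + 17711 + 2584 + 987 + 34 + 5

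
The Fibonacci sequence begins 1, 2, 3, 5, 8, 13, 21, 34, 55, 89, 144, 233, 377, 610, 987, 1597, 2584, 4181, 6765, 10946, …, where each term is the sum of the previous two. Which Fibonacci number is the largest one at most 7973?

6765

6765 ≤ 7973 < 10946, so the largest Fibonacci number not exceeding 7973 is 6765.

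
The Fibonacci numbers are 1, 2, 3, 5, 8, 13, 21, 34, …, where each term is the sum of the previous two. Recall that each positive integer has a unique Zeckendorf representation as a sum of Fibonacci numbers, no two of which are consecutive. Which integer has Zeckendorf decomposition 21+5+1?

27

21+5+1 = 27.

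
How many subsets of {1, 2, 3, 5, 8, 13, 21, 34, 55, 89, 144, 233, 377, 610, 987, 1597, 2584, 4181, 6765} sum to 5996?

45

Each representation comes from the Zeckendorf form by replacing some F_k with F_{k−1} + F_{k−2} where possible.
5996 = 4181+1597+144+55+13+5+1 = 4181+1597+144+55+13+3+2+1 = 4181+1597+144+34+21+13+5+1 = 4181+987+610+144+55+13+5+1 = 4181+1597+144+55+8+5+3+2+1 = … (40 more), for 45 in all.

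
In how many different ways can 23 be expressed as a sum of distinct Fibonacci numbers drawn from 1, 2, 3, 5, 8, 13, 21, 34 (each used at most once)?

3

Starting from the Zeckendorf form and repeatedly splitting a term F_k into F_{k−1} + F_{k−2} (when neither is already used) reaches every representation.
23 = 21+2 = 13+8+2 = 13+5+3+2 — 3 representations.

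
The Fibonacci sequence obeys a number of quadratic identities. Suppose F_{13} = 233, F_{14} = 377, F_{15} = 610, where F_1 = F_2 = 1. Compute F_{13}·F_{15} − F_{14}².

233·610 − 377² = 142130 − 142129 = 1. (Cassini's identity: F_{k−1}F_{k+1} − F_k² = (−1)^k.)

1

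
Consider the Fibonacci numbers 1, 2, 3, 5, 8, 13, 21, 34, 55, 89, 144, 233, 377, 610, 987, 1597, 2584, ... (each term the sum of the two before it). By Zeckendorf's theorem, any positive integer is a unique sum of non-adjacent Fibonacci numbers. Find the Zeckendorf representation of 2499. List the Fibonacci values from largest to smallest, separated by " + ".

Repeatedly subtract the largest Fibonacci number that fits:
largest Fibonacci ≤ 2499 is 1597; 2499 − 1597 = 902
largest Fibonacci ≤ 902 is 610; 902 − 610 = 292
largest Fibonacci ≤ 292 is 233; 292 − 233 = 59
largest Fibonacci ≤ 59 is 55; 59 − 55 = 4
largest Fibonacci ≤ 4 is 3; 4 − 3 = 1
largest Fibonacci ≤ 1 is 1; 1 − 1 = 0
So 2499 = 1597 + 610 + 233 + 55 + 3 + 1, with no two terms consecutive in the sequence.

1597 + 610 + 233 + 55 + 3 + 1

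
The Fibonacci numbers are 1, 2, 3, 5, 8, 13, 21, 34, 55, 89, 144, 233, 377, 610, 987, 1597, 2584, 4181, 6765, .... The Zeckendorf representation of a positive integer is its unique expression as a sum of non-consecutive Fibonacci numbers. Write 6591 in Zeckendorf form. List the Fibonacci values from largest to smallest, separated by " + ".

6591: greatest Fibonacci not exceeding it is 4181, leaving 2410
2410: greatest Fibonacci not exceeding it is 1597, leaving 813
813: greatest Fibonacci not exceeding it is 610, leaving 203
203: greatest Fibonacci not exceeding it is 144, leaving 59
59: greatest Fibonacci not exceeding it is 55, leaving 4
4: greatest Fibonacci not exceeding it is 3, leaving 1
1: greatest Fibonacci not exceeding it is 1, leaving 0
So 6591 = 4181 + 1597 + 610 + 144 + 55 + 3 + 1, with no two terms consecutive in the sequence.

4181 + 1597 + 610 + 144 + 55 + 3 + 1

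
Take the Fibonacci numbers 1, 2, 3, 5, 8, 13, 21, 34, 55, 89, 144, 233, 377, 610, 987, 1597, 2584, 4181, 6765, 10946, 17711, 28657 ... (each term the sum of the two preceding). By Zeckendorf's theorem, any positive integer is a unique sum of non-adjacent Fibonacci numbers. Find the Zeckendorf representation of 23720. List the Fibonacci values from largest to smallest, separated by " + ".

subtract 17711 from 23720: 6009 remains
subtract 4181 from 6009: 1828 remains
subtract 1597 from 1828: 231 remains
subtract 144 from 231: 87 remains
subtract 55 from 87: 32 remains
subtract 21 from 32: 11 remains
subtract 8 from 11: 3 remains
subtract 3 from 3: 0 remains
So 23720 = 17711 + 4181 + 1597 + 144 + 55 + 21 + 8 + 3, with no two terms consecutive in the sequence.

17711 + 4181 + 1597 + 144 + 55 + 21 + 8 + 3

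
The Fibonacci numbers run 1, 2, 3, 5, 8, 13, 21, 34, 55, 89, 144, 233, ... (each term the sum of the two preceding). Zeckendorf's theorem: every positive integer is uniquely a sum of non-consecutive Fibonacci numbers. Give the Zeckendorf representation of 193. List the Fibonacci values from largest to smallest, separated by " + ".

144 + 34 + 13 + 2

subtract 144 from 193: 49 remains
subtract 34 from 49: 15 remains
subtract 13 from 15: 2 remains
subtract 2 from 2: 0 remains
So 193 = 144 + 34 + 13 + 2, with no two terms consecutive in the sequence.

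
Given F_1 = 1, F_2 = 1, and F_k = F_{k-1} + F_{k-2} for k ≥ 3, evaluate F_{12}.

Iterating the recurrence up to F_{6} = 8 and F_{5} = 5:
F_{7} = F_{6} + F_{5} = 8 + 5 = 13
F_{8} = F_{7} + F_{6} = 13 + 8 = 21
F_{9} = F_{8} + F_{7} = 21 + 13 = 34
F_{10} = F_{9} + F_{8} = 34 + 21 = 55
F_{11} = F_{10} + F_{9} = 55 + 34 = 89
F_{12} = F_{11} + F_{10} = 89 + 55 = 144

144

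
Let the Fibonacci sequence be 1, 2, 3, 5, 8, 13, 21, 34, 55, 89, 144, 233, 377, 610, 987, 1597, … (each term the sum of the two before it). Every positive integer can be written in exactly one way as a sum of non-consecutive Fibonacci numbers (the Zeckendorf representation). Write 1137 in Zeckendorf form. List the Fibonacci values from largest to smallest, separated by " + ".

987 + 144 + 5 + 1

subtract 987 from 1137: 150 remains
subtract 144 from 150: 6 remains
subtract 5 from 6: 1 remains
subtract 1 from 1: 0 remains
So 1137 = 987 + 144 + 5 + 1, with no two terms consecutive in the sequence.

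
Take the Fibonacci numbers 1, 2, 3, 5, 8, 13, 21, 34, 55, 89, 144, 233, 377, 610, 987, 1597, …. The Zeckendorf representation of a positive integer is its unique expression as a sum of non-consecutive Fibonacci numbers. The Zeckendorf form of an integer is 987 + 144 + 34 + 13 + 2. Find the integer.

987 + 144 + 34 + 13 + 2 = 1180.

1180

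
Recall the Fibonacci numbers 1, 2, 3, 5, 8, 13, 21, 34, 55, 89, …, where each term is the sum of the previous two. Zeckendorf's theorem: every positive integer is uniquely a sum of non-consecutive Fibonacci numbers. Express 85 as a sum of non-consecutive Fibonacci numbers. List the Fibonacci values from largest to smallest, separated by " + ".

55 + 21 + 8 + 1

largest Fibonacci ≤ 85 is 55; 85 − 55 = 30
largest Fibonacci ≤ 30 is 21; 30 − 21 = 9
largest Fibonacci ≤ 9 is 8; 9 − 8 = 1
largest Fibonacci ≤ 1 is 1; 1 − 1 = 0
So 85 = 55 + 21 + 8 + 1, with no two terms consecutive in the sequence.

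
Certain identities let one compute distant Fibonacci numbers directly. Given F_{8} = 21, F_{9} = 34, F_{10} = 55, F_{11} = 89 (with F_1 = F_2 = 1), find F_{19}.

4181

By the addition formula F_{m+n} = F_m F_{n+1} + F_{m−1} F_n with m=11, n=8: F_{19} = 89·34 + 55·21 = 3026 + 1155 = 4181.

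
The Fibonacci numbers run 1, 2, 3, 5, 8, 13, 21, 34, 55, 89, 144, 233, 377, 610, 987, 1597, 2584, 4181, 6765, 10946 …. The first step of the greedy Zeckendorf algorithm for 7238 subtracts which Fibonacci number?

6765

6765 ≤ 7238 < 10946, so the largest Fibonacci number not exceeding 7238 is 6765.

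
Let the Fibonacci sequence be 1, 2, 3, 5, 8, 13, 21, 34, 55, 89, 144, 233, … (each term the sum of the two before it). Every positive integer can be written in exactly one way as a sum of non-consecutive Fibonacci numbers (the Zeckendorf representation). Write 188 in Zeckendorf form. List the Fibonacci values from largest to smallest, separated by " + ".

Repeatedly subtract the largest Fibonacci number that fits:
largest Fibonacci ≤ 188 is 144; 188 − 144 = 44
largest Fibonacci ≤ 44 is 34; 44 − 34 = 10
largest Fibonacci ≤ 10 is 8; 10 − 8 = 2
largest Fibonacci ≤ 2 is 2; 2 − 2 = 0
So 188 = 144 + 34 + 8 + 2, with no two terms consecutive in the sequence.

144 + 34 + 8 + 2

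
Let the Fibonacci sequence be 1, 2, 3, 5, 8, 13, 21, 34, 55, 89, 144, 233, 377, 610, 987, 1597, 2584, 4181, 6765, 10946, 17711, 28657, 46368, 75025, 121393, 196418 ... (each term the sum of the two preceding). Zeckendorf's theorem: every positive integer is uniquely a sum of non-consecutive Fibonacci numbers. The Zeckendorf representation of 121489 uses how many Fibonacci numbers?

4

Greedy algorithm:
subtract 121393 from 121489: 96 remains
subtract 89 from 96: 7 remains
subtract 5 from 7: 2 remains
subtract 2 from 2: 0 remains
121489 = 121393 + 89 + 5 + 2, which has 4 terms.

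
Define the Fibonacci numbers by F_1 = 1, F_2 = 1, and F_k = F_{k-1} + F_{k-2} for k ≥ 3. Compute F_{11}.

Iterating the recurrence up to F_{3} = 2 and F_{2} = 1:
F_{4} = F_{3} + F_{2} = 2 + 1 = 3
F_{5} = F_{4} + F_{3} = 3 + 2 = 5
F_{6} = F_{5} + F_{4} = 5 + 3 = 8
F_{7} = F_{6} + F_{5} = 8 + 5 = 13
F_{8} = F_{7} + F_{6} = 13 + 8 = 21
F_{9} = F_{8} + F_{7} = 21 + 13 = 34
F_{10} = F_{9} + F_{8} = 34 + 21 = 55
F_{11} = F_{10} + F_{9} = 55 + 34 = 89

89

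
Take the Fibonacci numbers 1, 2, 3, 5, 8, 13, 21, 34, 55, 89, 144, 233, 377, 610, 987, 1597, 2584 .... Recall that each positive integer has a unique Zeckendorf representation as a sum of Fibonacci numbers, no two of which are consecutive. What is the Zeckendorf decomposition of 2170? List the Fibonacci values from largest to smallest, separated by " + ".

1597 + 377 + 144 + 34 + 13 + 5

Greedily peel off the largest Fibonacci term at each step:
2170 − 1597 = 573
573 − 377 = 196
196 − 144 = 52
52 − 34 = 18
18 − 13 = 5
5 − 5 = 0
So 2170 = 1597 + 377 + 144 + 34 + 13 + 5, with no two terms consecutive in the sequence.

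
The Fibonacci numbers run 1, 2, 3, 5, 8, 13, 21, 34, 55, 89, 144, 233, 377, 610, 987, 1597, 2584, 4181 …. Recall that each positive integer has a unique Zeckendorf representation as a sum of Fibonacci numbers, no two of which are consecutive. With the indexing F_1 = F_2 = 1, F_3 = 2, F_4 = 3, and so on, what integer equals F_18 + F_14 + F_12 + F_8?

3126

F_18 + F_14 + F_12 + F_8 = 2584 + 377 + 144 + 21 = 3126.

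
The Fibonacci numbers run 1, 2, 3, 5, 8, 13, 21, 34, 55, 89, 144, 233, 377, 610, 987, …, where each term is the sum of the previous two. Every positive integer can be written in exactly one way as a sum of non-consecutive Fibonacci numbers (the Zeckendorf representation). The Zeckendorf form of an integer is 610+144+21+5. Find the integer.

610+144+21+5 = 780.

780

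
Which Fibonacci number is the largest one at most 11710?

10946

10946 ≤ 11710 < 17711, so the largest Fibonacci number not exceeding 11710 is 10946.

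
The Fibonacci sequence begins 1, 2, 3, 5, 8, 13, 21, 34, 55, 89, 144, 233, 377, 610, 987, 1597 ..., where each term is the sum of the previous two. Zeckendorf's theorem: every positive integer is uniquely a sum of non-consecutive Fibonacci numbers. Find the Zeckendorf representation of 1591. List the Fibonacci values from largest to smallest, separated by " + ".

987 + 377 + 144 + 55 + 21 + 5 + 2

Repeatedly subtract the largest Fibonacci number that fits:
987 ≤ 1591 < 1597, so take 987; remainder 604
377 ≤ 604 < 610, so take 377; remainder 227
144 ≤ 227 < 233, so take 144; remainder 83
55 ≤ 83 < 89, so take 55; remainder 28
21 ≤ 28 < 34, so take 21; remainder 7
5 ≤ 7 < 8, so take 5; remainder 2
2 ≤ 2 < 3, so take 2; remainder 0
So 1591 = 987 + 377 + 144 + 55 + 21 + 5 + 2, with no two terms consecutive in the sequence.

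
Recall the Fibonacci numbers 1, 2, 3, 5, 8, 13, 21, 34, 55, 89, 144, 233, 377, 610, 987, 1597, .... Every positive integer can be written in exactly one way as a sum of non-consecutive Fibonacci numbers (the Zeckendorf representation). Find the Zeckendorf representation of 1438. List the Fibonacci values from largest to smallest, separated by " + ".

987 + 377 + 55 + 13 + 5 + 1

take 987 (≤ 1438); 1438 − 987 = 451
take 377 (≤ 451); 451 − 377 = 74
take 55 (≤ 74); 74 − 55 = 19
take 13 (≤ 19); 19 − 13 = 6
take 5 (≤ 6); 6 − 5 = 1
take 1 (≤ 1); 1 − 1 = 0
So 1438 = 987 + 377 + 55 + 13 + 5 + 1, with no two terms consecutive in the sequence.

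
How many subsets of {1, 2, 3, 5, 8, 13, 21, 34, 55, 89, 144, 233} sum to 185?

4

Starting from the Zeckendorf form and repeatedly splitting a term F_k into F_{k−1} + F_{k−2} (when neither is already used) reaches every representation.
185 = 144+34+5+2 = 144+21+13+5+2 = 89+55+34+5+2 = 89+55+21+13+5+2 — 4 representations.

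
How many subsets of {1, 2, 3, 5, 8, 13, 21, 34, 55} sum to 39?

Each representation comes from the Zeckendorf form by replacing some F_k with F_{k−1} + F_{k−2} where possible.
39 = 34+5 = 34+3+2 = 21+13+5 = 21+13+3+2 = … (1 more), for 5 in all.

5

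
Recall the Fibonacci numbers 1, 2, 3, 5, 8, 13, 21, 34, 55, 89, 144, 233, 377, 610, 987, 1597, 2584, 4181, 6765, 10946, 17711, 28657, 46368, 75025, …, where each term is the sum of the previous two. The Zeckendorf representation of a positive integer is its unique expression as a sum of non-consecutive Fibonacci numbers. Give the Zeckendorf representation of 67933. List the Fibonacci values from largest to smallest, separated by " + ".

largest Fibonacci ≤ 67933 is 46368; 67933 − 46368 = 21565
largest Fibonacci ≤ 21565 is 17711; 21565 − 17711 = 3854
largest Fibonacci ≤ 3854 is 2584; 3854 − 2584 = 1270
largest Fibonacci ≤ 1270 is 987; 1270 − 987 = 283
largest Fibonacci ≤ 283 is 233; 283 − 233 = 50
largest Fibonacci ≤ 50 is 34; 50 − 34 = 16
largest Fibonacci ≤ 16 is 13; 16 − 13 = 3
largest Fibonacci ≤ 3 is 3; 3 − 3 = 0
So 67933 = 46368 + 17711 + 2584 + 987 + 233 + 34 + 13 + 3, with no two terms consecutive in the sequence.

46368 + 17711 + 2584 + 987 + 233 + 34 + 13 + 3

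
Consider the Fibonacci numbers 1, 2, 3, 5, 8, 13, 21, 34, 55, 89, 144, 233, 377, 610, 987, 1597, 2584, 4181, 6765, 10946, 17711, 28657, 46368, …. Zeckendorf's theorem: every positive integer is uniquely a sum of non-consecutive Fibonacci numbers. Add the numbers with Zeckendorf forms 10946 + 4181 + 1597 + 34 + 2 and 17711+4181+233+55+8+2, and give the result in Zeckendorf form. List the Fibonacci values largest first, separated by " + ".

The two numbers are 16760 and 22190, so their sum is 38950.
Greedily peel off the largest Fibonacci term at each step:
38950 − 28657 = 10293
10293 − 6765 = 3528
3528 − 2584 = 944
944 − 610 = 334
334 − 233 = 101
101 − 89 = 12
12 − 8 = 4
4 − 3 = 1
1 − 1 = 0

28657 + 6765 + 2584 + 610 + 233 + 89 + 8 + 3 + 1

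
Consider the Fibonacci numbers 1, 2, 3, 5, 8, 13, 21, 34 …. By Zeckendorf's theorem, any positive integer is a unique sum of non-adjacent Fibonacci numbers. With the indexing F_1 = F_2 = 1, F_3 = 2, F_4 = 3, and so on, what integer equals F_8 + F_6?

29

F_8 + F_6 = 21 + 8 = 29.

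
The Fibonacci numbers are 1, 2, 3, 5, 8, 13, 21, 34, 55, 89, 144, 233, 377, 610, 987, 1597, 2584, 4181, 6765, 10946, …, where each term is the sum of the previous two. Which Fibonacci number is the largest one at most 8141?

6765

6765 ≤ 8141 < 10946, so the largest Fibonacci number not exceeding 8141 is 6765.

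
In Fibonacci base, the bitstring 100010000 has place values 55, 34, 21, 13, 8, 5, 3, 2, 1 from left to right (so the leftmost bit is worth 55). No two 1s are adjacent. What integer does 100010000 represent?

Summing the place values of the 1 bits: 55 + 8 = 63.

63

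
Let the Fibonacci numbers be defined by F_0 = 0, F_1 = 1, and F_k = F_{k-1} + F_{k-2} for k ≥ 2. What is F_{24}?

Iterating the recurrence up to F_{17} = 1597 and F_{16} = 987:
F_{18} = F_{17} + F_{16} = 1597 + 987 = 2584
F_{19} = F_{18} + F_{17} = 2584 + 1597 = 4181
F_{20} = F_{19} + F_{18} = 4181 + 2584 = 6765
F_{21} = F_{20} + F_{19} = 6765 + 4181 = 10946
F_{22} = F_{21} + F_{20} = 10946 + 6765 = 17711
F_{23} = F_{22} + F_{21} = 17711 + 10946 = 28657
F_{24} = F_{23} + F_{22} = 28657 + 17711 = 46368

46368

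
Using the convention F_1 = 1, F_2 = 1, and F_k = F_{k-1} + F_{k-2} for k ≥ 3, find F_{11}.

89

Iterating the recurrence up to F_{7} = 13 and F_{6} = 8:
F_{8} = F_{7} + F_{6} = 13 + 8 = 21
F_{9} = F_{8} + F_{7} = 21 + 13 = 34
F_{10} = F_{9} + F_{8} = 34 + 21 = 55
F_{11} = F_{10} + F_{9} = 55 + 34 = 89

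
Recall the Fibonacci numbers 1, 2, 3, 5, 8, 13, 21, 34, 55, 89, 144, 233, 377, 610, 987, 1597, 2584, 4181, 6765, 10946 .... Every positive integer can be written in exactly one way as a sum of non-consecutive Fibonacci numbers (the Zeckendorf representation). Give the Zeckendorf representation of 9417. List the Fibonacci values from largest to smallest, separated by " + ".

6765 + 2584 + 55 + 13

take 6765 (≤ 9417); 9417 − 6765 = 2652
take 2584 (≤ 2652); 2652 − 2584 = 68
take 55 (≤ 68); 68 − 55 = 13
take 13 (≤ 13); 13 − 13 = 0
So 9417 = 6765 + 2584 + 55 + 13, with no two terms consecutive in the sequence.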